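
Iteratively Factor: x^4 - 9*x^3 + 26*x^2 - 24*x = (x)*(x^3 - 9*x^2 + 26*x - 24) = x*(x - 4)*(x^2 - 5*x + 6) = x*(x - 4)*(x - 3)*(x - 2)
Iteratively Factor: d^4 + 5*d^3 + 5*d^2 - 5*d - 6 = (d - 1)*(d^3 + 6*d^2 + 11*d + 6) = (d - 1)*(d + 2)*(d^2 + 4*d + 3) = (d - 1)*(d + 1)*(d + 2)*(d + 3)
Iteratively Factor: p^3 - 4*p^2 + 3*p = (p)*(p^2 - 4*p + 3) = p*(p - 1)*(p - 3)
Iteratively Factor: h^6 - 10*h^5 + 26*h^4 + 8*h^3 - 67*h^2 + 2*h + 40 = (h - 1)*(h^5 - 9*h^4 + 17*h^3 + 25*h^2 - 42*h - 40) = (h - 5)*(h - 1)*(h^4 - 4*h^3 - 3*h^2 + 10*h + 8) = (h - 5)*(h - 1)*(h + 1)*(h^3 - 5*h^2 + 2*h + 8) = (h - 5)*(h - 1)*(h + 1)^2*(h^2 - 6*h + 8) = (h - 5)*(h - 4)*(h - 1)*(h + 1)^2*(h - 2)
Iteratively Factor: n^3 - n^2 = (n - 1)*(n^2) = n*(n - 1)*(n)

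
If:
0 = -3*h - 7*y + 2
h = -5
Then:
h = -5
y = 17/7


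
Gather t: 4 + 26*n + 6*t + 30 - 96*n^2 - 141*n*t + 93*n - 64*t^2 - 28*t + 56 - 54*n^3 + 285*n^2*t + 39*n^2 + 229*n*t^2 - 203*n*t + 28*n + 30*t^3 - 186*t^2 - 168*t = -54*n^3 - 57*n^2 + 147*n + 30*t^3 + t^2*(229*n - 250) + t*(285*n^2 - 344*n - 190) + 90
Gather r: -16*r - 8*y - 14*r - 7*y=-30*r - 15*y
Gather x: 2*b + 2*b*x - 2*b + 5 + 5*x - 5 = x*(2*b + 5)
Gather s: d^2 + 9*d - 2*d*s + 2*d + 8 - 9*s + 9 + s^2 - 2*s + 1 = d^2 + 11*d + s^2 + s*(-2*d - 11) + 18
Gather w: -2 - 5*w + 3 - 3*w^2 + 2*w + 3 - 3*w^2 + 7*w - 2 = -6*w^2 + 4*w + 2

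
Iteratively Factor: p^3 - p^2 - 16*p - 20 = (p + 2)*(p^2 - 3*p - 10) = (p + 2)^2*(p - 5)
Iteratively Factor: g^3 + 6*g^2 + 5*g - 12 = (g + 3)*(g^2 + 3*g - 4) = (g + 3)*(g + 4)*(g - 1)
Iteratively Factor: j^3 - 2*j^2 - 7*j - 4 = (j - 4)*(j^2 + 2*j + 1) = (j - 4)*(j + 1)*(j + 1)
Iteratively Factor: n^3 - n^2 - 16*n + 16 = (n - 1)*(n^2 - 16) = (n - 1)*(n + 4)*(n - 4)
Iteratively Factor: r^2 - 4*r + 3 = (r - 3)*(r - 1)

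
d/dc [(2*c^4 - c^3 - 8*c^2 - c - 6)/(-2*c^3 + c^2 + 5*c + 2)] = (-4*c^6 + 4*c^5 + 13*c^4 + 2*c^3 - 81*c^2 - 20*c + 28)/(4*c^6 - 4*c^5 - 19*c^4 + 2*c^3 + 29*c^2 + 20*c + 4)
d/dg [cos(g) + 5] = -sin(g)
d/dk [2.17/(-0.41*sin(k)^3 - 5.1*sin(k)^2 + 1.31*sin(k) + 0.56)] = (2.6691*sin(k)^2 + 22.134*sin(k) - 2.8427)*cos(k)/(0.41*sin(k)^3 + 5.1*sin(k)^2 - 1.31*sin(k) - 0.56)^2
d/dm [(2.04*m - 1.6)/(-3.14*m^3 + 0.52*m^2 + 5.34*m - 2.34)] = (12.8112*m^3 - 16.1328*m^2 + 1.664*m + 3.7704)/(9.8596*m^6 - 3.2656*m^5 - 33.2648*m^4 + 20.2488*m^3 + 26.082*m^2 - 24.9912*m + 5.4756)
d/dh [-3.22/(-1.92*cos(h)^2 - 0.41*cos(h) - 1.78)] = (12.3648*cos(h) + 1.3202)*sin(h)/(1.92*cos(h)^2 + 0.41*cos(h) + 1.78)^2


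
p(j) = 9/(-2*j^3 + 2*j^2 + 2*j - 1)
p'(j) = 9*(6*j^2 - 4*j - 2)/(-2*j^3 + 2*j^2 + 2*j - 1)^2 = 18*(3*j^2 - 2*j - 1)/(2*j^3 - 2*j^2 - 2*j + 1)^2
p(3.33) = -0.20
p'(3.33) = 0.22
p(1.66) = -6.83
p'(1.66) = 40.93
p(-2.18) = 0.36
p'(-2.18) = 0.51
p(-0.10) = -7.64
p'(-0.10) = -9.99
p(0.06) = -10.31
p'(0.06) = -26.18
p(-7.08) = 0.01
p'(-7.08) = 0.00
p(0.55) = 24.18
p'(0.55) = -154.90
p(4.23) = -0.08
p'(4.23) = 0.07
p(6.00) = -0.03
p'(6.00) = 0.01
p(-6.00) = 0.02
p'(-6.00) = 0.01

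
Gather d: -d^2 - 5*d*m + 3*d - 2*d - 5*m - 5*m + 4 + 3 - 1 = -d^2 + d*(1 - 5*m) - 10*m + 6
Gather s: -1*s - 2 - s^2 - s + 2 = -s^2 - 2*s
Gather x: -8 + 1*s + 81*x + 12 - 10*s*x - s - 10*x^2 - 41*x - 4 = -10*x^2 + x*(40 - 10*s)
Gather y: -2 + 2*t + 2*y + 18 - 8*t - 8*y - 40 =-6*t - 6*y - 24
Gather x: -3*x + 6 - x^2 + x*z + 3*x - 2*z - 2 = -x^2 + x*z - 2*z + 4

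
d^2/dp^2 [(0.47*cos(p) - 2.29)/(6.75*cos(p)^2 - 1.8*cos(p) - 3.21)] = (-0.0376445711722679*cos(p)^5 + 0.723630111385213*cos(p)^4 - 0.178857100139899*cos(p)^3 - 0.733785898800476*cos(p)^2 + 0.369106525335874*cos(p) - 0.210083880054725)/(0.540640117899593*cos(p)^6 - 0.432512094319675*cos(p)^5 - 0.65597667638484*cos(p)^4 + 0.401114920065357*cos(p)^3 + 0.311953352769679*cos(p)^2 - 0.0978139450442658*cos(p) - 0.058144956220758)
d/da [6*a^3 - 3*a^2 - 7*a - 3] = 18*a^2 - 6*a - 7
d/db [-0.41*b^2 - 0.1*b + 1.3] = -0.82*b - 0.1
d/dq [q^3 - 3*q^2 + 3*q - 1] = 3*q^2 - 6*q + 3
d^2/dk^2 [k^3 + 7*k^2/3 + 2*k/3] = 6*k + 14/3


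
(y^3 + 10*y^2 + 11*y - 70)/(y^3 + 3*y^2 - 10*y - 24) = (y^3 + 10*y^2 + 11*y - 70)/(y^3 + 3*y^2 - 10*y - 24)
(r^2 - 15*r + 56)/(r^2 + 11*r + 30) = (r^2 - 15*r + 56)/(r^2 + 11*r + 30)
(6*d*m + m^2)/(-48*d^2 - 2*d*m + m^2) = -m/(8*d - m)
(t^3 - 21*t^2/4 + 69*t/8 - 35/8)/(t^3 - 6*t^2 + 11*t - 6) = (8*t^2 - 34*t + 35)/(8*(t^2 - 5*t + 6))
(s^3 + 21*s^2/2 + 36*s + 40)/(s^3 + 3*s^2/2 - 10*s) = (2*s^2 + 13*s + 20)/(s*(2*s - 5))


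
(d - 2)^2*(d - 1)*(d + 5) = d^4 - 17*d^2 + 36*d - 20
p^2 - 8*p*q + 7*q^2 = (p - 7*q)*(p - q)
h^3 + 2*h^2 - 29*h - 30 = (h - 5)*(h + 1)*(h + 6)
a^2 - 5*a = a*(a - 5)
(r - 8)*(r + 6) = r^2 - 2*r - 48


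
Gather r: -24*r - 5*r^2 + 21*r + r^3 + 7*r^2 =r^3 + 2*r^2 - 3*r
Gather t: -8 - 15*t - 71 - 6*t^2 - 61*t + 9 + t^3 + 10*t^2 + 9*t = t^3 + 4*t^2 - 67*t - 70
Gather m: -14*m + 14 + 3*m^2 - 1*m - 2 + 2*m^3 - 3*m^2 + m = 2*m^3 - 14*m + 12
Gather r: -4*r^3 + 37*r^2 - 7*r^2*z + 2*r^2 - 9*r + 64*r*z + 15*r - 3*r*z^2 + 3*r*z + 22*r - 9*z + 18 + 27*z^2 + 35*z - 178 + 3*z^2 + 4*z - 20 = -4*r^3 + r^2*(39 - 7*z) + r*(-3*z^2 + 67*z + 28) + 30*z^2 + 30*z - 180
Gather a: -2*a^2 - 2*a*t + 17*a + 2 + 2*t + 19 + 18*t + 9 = -2*a^2 + a*(17 - 2*t) + 20*t + 30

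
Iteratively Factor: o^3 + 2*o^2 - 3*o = (o)*(o^2 + 2*o - 3) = o*(o + 3)*(o - 1)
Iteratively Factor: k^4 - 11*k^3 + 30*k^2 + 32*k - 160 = (k - 4)*(k^3 - 7*k^2 + 2*k + 40) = (k - 4)*(k + 2)*(k^2 - 9*k + 20) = (k - 5)*(k - 4)*(k + 2)*(k - 4)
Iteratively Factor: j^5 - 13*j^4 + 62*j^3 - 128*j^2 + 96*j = (j - 4)*(j^4 - 9*j^3 + 26*j^2 - 24*j) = (j - 4)*(j - 3)*(j^3 - 6*j^2 + 8*j) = (j - 4)^2*(j - 3)*(j^2 - 2*j) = j*(j - 4)^2*(j - 3)*(j - 2)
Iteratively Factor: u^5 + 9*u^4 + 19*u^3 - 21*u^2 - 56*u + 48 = (u + 4)*(u^4 + 5*u^3 - u^2 - 17*u + 12) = (u + 3)*(u + 4)*(u^3 + 2*u^2 - 7*u + 4) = (u + 3)*(u + 4)^2*(u^2 - 2*u + 1) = (u - 1)*(u + 3)*(u + 4)^2*(u - 1)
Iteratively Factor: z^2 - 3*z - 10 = (z + 2)*(z - 5)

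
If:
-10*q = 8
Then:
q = -4/5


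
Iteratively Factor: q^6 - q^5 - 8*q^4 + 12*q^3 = (q)*(q^5 - q^4 - 8*q^3 + 12*q^2) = q^2*(q^4 - q^3 - 8*q^2 + 12*q) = q^2*(q - 2)*(q^3 + q^2 - 6*q) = q^3*(q - 2)*(q^2 + q - 6) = q^3*(q - 2)^2*(q + 3)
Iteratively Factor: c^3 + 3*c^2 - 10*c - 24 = (c + 2)*(c^2 + c - 12) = (c - 3)*(c + 2)*(c + 4)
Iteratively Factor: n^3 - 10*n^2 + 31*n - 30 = (n - 5)*(n^2 - 5*n + 6) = (n - 5)*(n - 3)*(n - 2)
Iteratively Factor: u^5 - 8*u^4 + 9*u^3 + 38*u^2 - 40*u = (u - 1)*(u^4 - 7*u^3 + 2*u^2 + 40*u) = (u - 5)*(u - 1)*(u^3 - 2*u^2 - 8*u) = (u - 5)*(u - 1)*(u + 2)*(u^2 - 4*u) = (u - 5)*(u - 4)*(u - 1)*(u + 2)*(u)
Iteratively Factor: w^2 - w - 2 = (w + 1)*(w - 2)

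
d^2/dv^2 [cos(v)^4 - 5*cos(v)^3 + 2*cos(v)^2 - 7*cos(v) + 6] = 43*cos(v)/4 - 4*cos(2*v)^2 - 6*cos(2*v) + 45*cos(3*v)/4 + 2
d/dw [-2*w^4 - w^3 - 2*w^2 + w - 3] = -8*w^3 - 3*w^2 - 4*w + 1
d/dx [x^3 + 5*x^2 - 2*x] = 3*x^2 + 10*x - 2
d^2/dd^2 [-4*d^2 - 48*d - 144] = -8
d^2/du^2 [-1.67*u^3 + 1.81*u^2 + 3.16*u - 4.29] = 3.62 - 10.02*u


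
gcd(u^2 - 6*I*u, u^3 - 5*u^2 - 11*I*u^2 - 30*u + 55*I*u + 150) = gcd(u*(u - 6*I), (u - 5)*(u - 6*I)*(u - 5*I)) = u - 6*I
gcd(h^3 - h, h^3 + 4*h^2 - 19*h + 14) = h - 1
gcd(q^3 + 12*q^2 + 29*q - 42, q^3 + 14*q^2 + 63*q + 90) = q + 6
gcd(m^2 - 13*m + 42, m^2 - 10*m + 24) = m - 6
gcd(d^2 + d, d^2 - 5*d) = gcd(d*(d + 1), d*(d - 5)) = d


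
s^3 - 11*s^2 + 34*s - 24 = (s - 6)*(s - 4)*(s - 1)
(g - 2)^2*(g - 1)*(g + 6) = g^4 + g^3 - 22*g^2 + 44*g - 24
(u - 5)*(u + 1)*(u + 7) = u^3 + 3*u^2 - 33*u - 35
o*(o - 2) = o^2 - 2*o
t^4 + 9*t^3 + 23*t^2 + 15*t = t*(t + 1)*(t + 3)*(t + 5)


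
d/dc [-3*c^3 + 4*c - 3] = 4 - 9*c^2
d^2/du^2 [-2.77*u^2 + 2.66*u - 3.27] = -5.54000000000000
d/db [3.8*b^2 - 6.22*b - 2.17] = 7.6*b - 6.22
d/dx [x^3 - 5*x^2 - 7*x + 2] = 3*x^2 - 10*x - 7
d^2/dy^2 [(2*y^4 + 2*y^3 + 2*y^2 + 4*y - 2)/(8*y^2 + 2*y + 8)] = 2*(16*y^6 + 12*y^5 + 51*y^4 + 45*y^3 + 12*y^2 - 60*y + 23)/(64*y^6 + 48*y^5 + 204*y^4 + 97*y^3 + 204*y^2 + 48*y + 64)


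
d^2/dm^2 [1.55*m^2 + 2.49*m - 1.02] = 3.10000000000000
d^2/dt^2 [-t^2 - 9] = -2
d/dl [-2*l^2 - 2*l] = -4*l - 2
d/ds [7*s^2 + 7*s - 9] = 14*s + 7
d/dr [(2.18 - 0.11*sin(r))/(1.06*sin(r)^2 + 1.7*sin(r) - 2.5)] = (0.1166*sin(r)^2 - 4.6216*sin(r) - 3.431)*cos(r)/(1.1236*sin(r)^4 + 3.604*sin(r)^3 - 2.41*sin(r)^2 - 8.5*sin(r) + 6.25)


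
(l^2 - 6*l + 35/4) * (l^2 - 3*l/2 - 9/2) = l^4 - 15*l^3/2 + 53*l^2/4 + 111*l/8 - 315/8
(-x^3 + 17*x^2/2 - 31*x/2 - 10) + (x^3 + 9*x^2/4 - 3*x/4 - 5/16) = 43*x^2/4 - 65*x/4 - 165/16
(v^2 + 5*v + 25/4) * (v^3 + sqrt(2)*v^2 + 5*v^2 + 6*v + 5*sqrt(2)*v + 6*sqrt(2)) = v^5 + sqrt(2)*v^4 + 10*v^4 + 10*sqrt(2)*v^3 + 149*v^3/4 + 149*sqrt(2)*v^2/4 + 245*v^2/4 + 75*v/2 + 245*sqrt(2)*v/4 + 75*sqrt(2)/2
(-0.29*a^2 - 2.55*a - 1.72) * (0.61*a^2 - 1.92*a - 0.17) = -0.1769*a^4 - 0.9987*a^3 + 3.8961*a^2 + 3.7359*a + 0.2924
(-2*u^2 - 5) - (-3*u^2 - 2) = u^2 - 3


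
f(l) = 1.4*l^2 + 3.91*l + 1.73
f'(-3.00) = -4.49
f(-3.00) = 2.60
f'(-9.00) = -21.29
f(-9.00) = 79.94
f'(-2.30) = -2.53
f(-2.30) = 0.14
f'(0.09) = 4.16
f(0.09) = 2.09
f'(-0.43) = 2.71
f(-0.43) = 0.31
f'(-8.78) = -20.67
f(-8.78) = 75.32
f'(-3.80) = -6.73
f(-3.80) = 7.09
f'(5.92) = 20.49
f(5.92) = 73.94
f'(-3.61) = -6.20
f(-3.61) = 5.86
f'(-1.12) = 0.77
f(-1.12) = -0.89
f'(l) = 2.8*l + 3.91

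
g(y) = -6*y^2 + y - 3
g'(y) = 1 - 12*y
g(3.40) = -68.96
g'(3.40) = -39.80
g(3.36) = -67.38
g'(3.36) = -39.32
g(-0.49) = -4.93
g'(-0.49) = 6.88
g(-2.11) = -31.82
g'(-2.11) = 26.32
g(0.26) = -3.15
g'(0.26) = -2.12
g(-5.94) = -220.64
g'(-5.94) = 72.28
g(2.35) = -33.78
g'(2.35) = -27.20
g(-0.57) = -5.52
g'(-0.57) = 7.84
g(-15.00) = -1368.00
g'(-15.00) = 181.00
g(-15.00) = -1368.00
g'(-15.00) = 181.00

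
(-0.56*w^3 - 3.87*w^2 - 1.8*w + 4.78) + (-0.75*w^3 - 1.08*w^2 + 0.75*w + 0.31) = -1.31*w^3 - 4.95*w^2 - 1.05*w + 5.09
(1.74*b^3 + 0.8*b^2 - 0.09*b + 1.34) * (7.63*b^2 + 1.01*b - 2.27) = 13.2762*b^5 + 7.8614*b^4 - 3.8285*b^3 + 8.3173*b^2 + 1.5577*b - 3.0418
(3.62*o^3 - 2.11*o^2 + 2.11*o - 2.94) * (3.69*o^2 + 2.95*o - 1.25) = 13.3578*o^5 + 2.8931*o^4 - 2.9636*o^3 - 1.9866*o^2 - 11.3105*o + 3.675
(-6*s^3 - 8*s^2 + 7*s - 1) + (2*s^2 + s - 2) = -6*s^3 - 6*s^2 + 8*s - 3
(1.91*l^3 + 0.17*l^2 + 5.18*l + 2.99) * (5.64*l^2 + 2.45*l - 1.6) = 10.7724*l^5 + 5.6383*l^4 + 26.5757*l^3 + 29.2826*l^2 - 0.962499999999999*l - 4.784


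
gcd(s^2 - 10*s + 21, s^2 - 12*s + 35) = s - 7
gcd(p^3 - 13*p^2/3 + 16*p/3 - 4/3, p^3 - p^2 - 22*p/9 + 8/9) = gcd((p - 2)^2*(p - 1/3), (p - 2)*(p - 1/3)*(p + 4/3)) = p^2 - 7*p/3 + 2/3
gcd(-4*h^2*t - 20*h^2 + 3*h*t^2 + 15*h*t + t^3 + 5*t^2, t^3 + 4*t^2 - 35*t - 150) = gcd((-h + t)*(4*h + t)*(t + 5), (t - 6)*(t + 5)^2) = t + 5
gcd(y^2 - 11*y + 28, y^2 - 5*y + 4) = y - 4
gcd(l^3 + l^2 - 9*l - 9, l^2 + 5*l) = 1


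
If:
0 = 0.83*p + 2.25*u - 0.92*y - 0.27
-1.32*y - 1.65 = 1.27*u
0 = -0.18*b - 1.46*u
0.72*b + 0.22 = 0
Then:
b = -0.31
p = -1.20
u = 0.04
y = -1.29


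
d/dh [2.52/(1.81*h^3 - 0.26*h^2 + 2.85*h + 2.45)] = (-13.6836*h^2 + 1.3104*h - 7.182)/(1.81*h^3 - 0.26*h^2 + 2.85*h + 2.45)^2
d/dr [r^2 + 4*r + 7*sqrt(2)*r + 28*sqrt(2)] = 2*r + 4 + 7*sqrt(2)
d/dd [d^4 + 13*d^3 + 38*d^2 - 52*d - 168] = 4*d^3 + 39*d^2 + 76*d - 52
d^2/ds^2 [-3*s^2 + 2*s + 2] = -6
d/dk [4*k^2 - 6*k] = 8*k - 6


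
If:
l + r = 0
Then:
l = -r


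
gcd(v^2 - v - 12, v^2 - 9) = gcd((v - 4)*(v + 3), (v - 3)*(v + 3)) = v + 3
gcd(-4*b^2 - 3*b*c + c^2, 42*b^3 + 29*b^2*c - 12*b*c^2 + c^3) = b + c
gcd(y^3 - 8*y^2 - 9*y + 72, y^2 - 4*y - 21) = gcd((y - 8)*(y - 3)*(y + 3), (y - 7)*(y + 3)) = y + 3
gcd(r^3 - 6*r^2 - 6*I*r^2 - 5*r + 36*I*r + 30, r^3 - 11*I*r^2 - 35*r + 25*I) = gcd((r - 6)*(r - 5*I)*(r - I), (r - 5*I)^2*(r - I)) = r^2 - 6*I*r - 5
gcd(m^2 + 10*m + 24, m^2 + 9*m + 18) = m + 6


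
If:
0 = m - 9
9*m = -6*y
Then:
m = 9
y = -27/2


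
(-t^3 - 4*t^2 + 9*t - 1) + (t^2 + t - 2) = -t^3 - 3*t^2 + 10*t - 3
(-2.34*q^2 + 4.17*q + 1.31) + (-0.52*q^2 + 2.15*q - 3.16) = -2.86*q^2 + 6.32*q - 1.85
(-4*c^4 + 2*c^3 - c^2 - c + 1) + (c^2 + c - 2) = -4*c^4 + 2*c^3 - 1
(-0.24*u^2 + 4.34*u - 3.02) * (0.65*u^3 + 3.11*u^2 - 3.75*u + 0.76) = -0.156*u^5 + 2.0746*u^4 + 12.4344*u^3 - 25.8496*u^2 + 14.6234*u - 2.2952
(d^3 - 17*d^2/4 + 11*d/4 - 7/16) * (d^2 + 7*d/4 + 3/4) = d^5 - 5*d^4/2 - 63*d^3/16 + 19*d^2/16 + 83*d/64 - 21/64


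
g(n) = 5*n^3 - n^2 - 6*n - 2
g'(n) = 15*n^2 - 2*n - 6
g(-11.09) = -6878.14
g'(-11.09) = 1861.00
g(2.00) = 22.00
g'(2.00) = 50.00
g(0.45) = -4.45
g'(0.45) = -3.86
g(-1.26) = -6.03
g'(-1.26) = 20.33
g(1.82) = 13.91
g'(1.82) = 40.05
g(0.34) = -3.96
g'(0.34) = -4.95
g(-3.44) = -196.73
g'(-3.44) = 178.38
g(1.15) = -2.62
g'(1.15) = 11.54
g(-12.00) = -8714.00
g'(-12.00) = 2178.00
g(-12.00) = -8714.00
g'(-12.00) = 2178.00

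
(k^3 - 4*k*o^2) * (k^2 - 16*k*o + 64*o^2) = k^5 - 16*k^4*o + 60*k^3*o^2 + 64*k^2*o^3 - 256*k*o^4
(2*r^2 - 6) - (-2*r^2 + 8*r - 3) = 4*r^2 - 8*r - 3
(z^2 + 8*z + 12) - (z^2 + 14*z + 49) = -6*z - 37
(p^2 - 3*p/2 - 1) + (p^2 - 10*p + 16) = 2*p^2 - 23*p/2 + 15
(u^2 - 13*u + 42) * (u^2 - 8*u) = u^4 - 21*u^3 + 146*u^2 - 336*u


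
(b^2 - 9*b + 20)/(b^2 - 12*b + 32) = (b - 5)/(b - 8)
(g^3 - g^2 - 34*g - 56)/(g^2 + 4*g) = g - 5 - 14/g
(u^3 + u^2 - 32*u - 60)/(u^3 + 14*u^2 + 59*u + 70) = (u - 6)/(u + 7)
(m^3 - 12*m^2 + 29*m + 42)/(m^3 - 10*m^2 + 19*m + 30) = (m - 7)/(m - 5)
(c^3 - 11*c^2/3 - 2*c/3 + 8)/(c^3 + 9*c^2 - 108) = (3*c^2 - 2*c - 8)/(3*(c^2 + 12*c + 36))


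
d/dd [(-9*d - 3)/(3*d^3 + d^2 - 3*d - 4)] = 3*(18*d^3 + 12*d^2 + 2*d + 9)/(9*d^6 + 6*d^5 - 17*d^4 - 30*d^3 + d^2 + 24*d + 16)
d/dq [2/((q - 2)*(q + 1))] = 2*(1 - 2*q)/(q^4 - 2*q^3 - 3*q^2 + 4*q + 4)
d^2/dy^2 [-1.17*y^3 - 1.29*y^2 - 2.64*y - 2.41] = -7.02*y - 2.58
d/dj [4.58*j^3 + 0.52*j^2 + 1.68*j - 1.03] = 13.74*j^2 + 1.04*j + 1.68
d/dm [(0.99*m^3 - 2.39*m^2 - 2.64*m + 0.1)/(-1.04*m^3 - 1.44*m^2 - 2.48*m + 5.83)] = (-3.9112*m^4 - 10.4016*m^3 + 19.7527*m^2 - 27.5794*m - 15.1432)/(1.0816*m^6 + 2.9952*m^5 + 7.232*m^4 - 4.984*m^3 - 10.64*m^2 - 28.9168*m + 33.9889)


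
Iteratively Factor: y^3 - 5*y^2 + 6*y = (y - 2)*(y^2 - 3*y) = y*(y - 2)*(y - 3)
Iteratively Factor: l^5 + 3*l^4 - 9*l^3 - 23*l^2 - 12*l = (l + 1)*(l^4 + 2*l^3 - 11*l^2 - 12*l) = (l + 1)*(l + 4)*(l^3 - 2*l^2 - 3*l) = l*(l + 1)*(l + 4)*(l^2 - 2*l - 3) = l*(l - 3)*(l + 1)*(l + 4)*(l + 1)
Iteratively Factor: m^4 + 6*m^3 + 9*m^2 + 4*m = (m + 1)*(m^3 + 5*m^2 + 4*m) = (m + 1)^2*(m^2 + 4*m) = m*(m + 1)^2*(m + 4)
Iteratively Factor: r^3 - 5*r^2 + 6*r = (r - 2)*(r^2 - 3*r) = r*(r - 2)*(r - 3)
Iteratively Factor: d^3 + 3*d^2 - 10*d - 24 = (d + 4)*(d^2 - d - 6) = (d - 3)*(d + 4)*(d + 2)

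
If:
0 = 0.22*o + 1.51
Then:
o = -6.86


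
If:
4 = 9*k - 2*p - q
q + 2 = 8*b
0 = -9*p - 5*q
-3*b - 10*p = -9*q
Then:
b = 262/1021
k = 4078/9189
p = -30/1021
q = 54/1021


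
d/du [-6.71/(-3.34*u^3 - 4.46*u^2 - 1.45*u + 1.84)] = (-67.2342*u^2 - 59.8532*u - 9.7295)/(3.34*u^3 + 4.46*u^2 + 1.45*u - 1.84)^2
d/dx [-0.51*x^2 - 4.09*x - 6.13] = -1.02*x - 4.09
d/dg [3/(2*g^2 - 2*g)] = 3*(1 - 2*g)/(2*g^2*(g - 1)^2)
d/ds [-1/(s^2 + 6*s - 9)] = 2*(s + 3)/(s^2 + 6*s - 9)^2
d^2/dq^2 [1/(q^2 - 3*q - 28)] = 2*(q^2 - 3*q - (2*q - 3)^2 - 28)/(-q^2 + 3*q + 28)^3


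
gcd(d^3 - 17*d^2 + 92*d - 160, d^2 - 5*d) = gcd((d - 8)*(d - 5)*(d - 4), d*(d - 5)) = d - 5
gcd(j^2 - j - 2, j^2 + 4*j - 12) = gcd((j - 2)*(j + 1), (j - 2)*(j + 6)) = j - 2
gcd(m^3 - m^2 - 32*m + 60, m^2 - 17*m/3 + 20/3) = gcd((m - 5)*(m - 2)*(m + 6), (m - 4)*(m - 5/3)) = 1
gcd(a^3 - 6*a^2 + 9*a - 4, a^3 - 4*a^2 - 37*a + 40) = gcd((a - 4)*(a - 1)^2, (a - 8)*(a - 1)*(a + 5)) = a - 1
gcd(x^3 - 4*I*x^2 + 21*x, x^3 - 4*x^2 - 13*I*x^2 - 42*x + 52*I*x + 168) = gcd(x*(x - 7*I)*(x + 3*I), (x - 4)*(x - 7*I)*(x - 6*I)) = x - 7*I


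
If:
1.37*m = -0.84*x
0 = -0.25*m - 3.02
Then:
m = -12.08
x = 19.70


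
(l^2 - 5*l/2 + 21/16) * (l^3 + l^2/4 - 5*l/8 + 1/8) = l^5 - 9*l^4/4 + l^3/16 + 129*l^2/64 - 145*l/128 + 21/128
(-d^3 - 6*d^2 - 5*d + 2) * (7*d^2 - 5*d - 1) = -7*d^5 - 37*d^4 - 4*d^3 + 45*d^2 - 5*d - 2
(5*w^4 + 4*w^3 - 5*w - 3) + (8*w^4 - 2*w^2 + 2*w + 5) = 13*w^4 + 4*w^3 - 2*w^2 - 3*w + 2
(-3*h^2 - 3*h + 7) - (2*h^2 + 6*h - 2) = -5*h^2 - 9*h + 9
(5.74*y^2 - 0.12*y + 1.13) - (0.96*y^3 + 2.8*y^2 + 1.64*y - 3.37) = -0.96*y^3 + 2.94*y^2 - 1.76*y + 4.5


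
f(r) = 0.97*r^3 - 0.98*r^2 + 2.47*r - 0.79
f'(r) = 2.91*r^2 - 1.96*r + 2.47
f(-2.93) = -40.84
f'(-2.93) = 33.19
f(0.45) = 0.21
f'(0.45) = 2.18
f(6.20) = 208.03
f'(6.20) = 102.18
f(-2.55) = -29.54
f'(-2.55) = 26.39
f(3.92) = 52.26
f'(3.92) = 39.50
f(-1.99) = -17.23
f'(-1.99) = 17.89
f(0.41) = 0.12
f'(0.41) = 2.16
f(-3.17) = -49.37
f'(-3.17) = 37.93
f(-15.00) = -3532.09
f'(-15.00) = 686.62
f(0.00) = -0.79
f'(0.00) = 2.47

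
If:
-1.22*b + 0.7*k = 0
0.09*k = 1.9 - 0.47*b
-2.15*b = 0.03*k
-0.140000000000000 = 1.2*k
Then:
No Solution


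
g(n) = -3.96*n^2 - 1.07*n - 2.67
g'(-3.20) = 24.27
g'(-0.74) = 4.79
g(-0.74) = -4.05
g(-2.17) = -19.00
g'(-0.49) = 2.81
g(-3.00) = -35.10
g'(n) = -7.92*n - 1.07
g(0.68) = -5.23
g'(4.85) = -39.48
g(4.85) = -101.01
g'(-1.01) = 6.93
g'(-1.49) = 10.73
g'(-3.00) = 22.69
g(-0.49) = -3.10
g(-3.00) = -35.10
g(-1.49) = -9.87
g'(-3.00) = 22.69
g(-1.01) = -5.63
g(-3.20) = -39.80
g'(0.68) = -6.46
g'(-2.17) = 16.12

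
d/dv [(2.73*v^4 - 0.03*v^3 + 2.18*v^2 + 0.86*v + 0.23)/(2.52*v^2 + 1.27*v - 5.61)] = (13.7592*v^5 + 10.3257*v^4 - 61.3374*v^3 + 1.1063*v^2 - 25.6188*v - 5.1167)/(6.3504*v^4 + 6.4008*v^3 - 26.6615*v^2 - 14.2494*v + 31.4721)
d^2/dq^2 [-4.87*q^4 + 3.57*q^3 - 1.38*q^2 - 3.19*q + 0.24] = -58.44*q^2 + 21.42*q - 2.76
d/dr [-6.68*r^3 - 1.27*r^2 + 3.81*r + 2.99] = -20.04*r^2 - 2.54*r + 3.81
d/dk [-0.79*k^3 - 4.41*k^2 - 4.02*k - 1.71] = -2.37*k^2 - 8.82*k - 4.02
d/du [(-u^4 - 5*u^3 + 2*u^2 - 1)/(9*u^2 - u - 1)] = (-18*u^5 - 42*u^4 + 14*u^3 + 13*u^2 + 14*u - 1)/(81*u^4 - 18*u^3 - 17*u^2 + 2*u + 1)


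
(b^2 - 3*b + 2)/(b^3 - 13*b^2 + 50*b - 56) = (b - 1)/(b^2 - 11*b + 28)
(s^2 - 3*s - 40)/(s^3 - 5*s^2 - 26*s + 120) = (s - 8)/(s^2 - 10*s + 24)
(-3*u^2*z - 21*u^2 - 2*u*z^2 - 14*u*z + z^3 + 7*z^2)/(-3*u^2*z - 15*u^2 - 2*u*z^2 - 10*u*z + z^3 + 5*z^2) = (z + 7)/(z + 5)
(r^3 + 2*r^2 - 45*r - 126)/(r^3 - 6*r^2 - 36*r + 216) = (r^2 - 4*r - 21)/(r^2 - 12*r + 36)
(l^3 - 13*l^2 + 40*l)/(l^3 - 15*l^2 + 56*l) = (l - 5)/(l - 7)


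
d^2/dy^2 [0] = 0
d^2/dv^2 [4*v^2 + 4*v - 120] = 8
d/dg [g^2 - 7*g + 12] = 2*g - 7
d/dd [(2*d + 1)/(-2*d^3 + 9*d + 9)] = (-4*d^3 + 18*d + 3*(2*d + 1)*(2*d^2 - 3) + 18)/(-2*d^3 + 9*d + 9)^2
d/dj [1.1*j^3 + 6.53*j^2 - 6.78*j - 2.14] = 3.3*j^2 + 13.06*j - 6.78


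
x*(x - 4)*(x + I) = x^3 - 4*x^2 + I*x^2 - 4*I*x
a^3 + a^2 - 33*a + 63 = (a - 3)^2*(a + 7)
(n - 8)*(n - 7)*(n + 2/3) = n^3 - 43*n^2/3 + 46*n + 112/3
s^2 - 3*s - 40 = (s - 8)*(s + 5)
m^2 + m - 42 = (m - 6)*(m + 7)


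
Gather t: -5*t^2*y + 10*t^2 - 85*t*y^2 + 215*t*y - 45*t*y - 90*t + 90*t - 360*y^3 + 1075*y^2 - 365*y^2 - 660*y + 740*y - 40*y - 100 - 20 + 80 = t^2*(10 - 5*y) + t*(-85*y^2 + 170*y) - 360*y^3 + 710*y^2 + 40*y - 40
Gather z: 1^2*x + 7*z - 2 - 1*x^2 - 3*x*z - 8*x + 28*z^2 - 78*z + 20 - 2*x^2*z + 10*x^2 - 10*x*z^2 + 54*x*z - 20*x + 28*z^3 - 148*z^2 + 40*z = 9*x^2 - 27*x + 28*z^3 + z^2*(-10*x - 120) + z*(-2*x^2 + 51*x - 31) + 18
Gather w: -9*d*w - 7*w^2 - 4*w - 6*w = -7*w^2 + w*(-9*d - 10)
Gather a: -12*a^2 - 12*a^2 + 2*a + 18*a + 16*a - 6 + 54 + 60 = -24*a^2 + 36*a + 108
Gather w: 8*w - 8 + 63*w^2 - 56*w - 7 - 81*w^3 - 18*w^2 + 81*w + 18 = -81*w^3 + 45*w^2 + 33*w + 3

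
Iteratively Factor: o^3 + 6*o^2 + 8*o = (o + 4)*(o^2 + 2*o) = (o + 2)*(o + 4)*(o)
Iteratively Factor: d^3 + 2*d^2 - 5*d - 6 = (d + 3)*(d^2 - d - 2) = (d + 1)*(d + 3)*(d - 2)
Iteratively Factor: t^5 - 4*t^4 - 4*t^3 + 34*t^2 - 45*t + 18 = (t + 3)*(t^4 - 7*t^3 + 17*t^2 - 17*t + 6) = (t - 1)*(t + 3)*(t^3 - 6*t^2 + 11*t - 6) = (t - 2)*(t - 1)*(t + 3)*(t^2 - 4*t + 3) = (t - 2)*(t - 1)^2*(t + 3)*(t - 3)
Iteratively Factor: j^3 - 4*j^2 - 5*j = (j + 1)*(j^2 - 5*j) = (j - 5)*(j + 1)*(j)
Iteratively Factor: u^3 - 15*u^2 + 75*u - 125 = (u - 5)*(u^2 - 10*u + 25) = (u - 5)^2*(u - 5)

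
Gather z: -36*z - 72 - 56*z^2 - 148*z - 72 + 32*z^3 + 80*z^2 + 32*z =32*z^3 + 24*z^2 - 152*z - 144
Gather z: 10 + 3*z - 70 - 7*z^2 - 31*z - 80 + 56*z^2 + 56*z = 49*z^2 + 28*z - 140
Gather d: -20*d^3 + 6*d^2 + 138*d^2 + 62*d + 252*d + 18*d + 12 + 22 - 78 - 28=-20*d^3 + 144*d^2 + 332*d - 72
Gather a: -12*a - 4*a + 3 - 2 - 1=-16*a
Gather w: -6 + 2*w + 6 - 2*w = 0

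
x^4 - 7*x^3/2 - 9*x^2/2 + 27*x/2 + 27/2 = (x - 3)^2*(x + 1)*(x + 3/2)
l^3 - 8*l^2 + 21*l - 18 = (l - 3)^2*(l - 2)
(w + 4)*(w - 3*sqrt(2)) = w^2 - 3*sqrt(2)*w + 4*w - 12*sqrt(2)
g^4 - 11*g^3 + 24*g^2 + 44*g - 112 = (g - 7)*(g - 4)*(g - 2)*(g + 2)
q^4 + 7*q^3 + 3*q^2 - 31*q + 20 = (q - 1)^2*(q + 4)*(q + 5)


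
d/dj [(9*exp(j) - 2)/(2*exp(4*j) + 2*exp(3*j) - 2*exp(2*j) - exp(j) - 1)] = (-54*exp(4*j) - 20*exp(3*j) + 30*exp(2*j) - 8*exp(j) - 11)*exp(j)/(4*exp(8*j) + 8*exp(7*j) - 4*exp(6*j) - 12*exp(5*j) - 4*exp(4*j) + 5*exp(2*j) + 2*exp(j) + 1)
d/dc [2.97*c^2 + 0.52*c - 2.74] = 5.94*c + 0.52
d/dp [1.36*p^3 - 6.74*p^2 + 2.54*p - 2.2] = 4.08*p^2 - 13.48*p + 2.54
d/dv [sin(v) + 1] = cos(v)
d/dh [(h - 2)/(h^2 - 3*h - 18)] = (h^2 - 3*h - (h - 2)*(2*h - 3) - 18)/(-h^2 + 3*h + 18)^2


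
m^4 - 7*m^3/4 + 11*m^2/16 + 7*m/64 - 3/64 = (m - 1)*(m - 3/4)*(m - 1/4)*(m + 1/4)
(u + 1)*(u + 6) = u^2 + 7*u + 6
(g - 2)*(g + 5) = g^2 + 3*g - 10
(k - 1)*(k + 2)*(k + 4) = k^3 + 5*k^2 + 2*k - 8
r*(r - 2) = r^2 - 2*r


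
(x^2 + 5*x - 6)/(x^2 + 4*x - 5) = (x + 6)/(x + 5)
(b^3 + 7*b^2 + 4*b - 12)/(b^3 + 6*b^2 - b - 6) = (b + 2)/(b + 1)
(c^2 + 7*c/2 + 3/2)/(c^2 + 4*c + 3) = (c + 1/2)/(c + 1)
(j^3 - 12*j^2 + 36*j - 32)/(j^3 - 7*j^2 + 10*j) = (j^2 - 10*j + 16)/(j*(j - 5))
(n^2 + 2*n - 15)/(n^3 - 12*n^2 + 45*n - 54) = (n + 5)/(n^2 - 9*n + 18)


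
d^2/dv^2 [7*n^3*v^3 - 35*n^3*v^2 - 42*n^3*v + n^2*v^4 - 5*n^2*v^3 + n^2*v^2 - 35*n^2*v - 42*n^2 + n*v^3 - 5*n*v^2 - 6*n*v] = 2*n*(21*n^2*v - 35*n^2 + 6*n*v^2 - 15*n*v + n + 3*v - 5)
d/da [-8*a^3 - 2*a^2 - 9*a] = -24*a^2 - 4*a - 9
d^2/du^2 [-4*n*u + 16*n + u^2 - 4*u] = 2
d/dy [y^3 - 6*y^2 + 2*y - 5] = 3*y^2 - 12*y + 2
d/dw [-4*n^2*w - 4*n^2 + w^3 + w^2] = -4*n^2 + 3*w^2 + 2*w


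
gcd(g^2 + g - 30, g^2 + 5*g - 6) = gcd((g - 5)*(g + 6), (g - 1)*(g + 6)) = g + 6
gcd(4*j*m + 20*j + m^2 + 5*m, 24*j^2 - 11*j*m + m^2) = 1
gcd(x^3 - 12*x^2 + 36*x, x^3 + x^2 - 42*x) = x^2 - 6*x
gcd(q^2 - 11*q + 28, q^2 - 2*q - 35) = q - 7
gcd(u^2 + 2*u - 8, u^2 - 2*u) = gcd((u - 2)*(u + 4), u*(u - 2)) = u - 2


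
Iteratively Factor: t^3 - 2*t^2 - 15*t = (t - 5)*(t^2 + 3*t) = (t - 5)*(t + 3)*(t)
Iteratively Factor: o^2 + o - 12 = (o - 3)*(o + 4)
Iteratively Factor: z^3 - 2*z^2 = (z - 2)*(z^2) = z*(z - 2)*(z)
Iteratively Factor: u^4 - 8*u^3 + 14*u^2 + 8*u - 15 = (u - 1)*(u^3 - 7*u^2 + 7*u + 15) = (u - 5)*(u - 1)*(u^2 - 2*u - 3) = (u - 5)*(u - 3)*(u - 1)*(u + 1)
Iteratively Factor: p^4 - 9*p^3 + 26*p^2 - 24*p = (p - 4)*(p^3 - 5*p^2 + 6*p) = (p - 4)*(p - 3)*(p^2 - 2*p) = (p - 4)*(p - 3)*(p - 2)*(p)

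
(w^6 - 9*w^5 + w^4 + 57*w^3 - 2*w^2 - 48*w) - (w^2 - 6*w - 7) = w^6 - 9*w^5 + w^4 + 57*w^3 - 3*w^2 - 42*w + 7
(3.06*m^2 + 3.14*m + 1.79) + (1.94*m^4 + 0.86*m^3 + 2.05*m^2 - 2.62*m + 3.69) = 1.94*m^4 + 0.86*m^3 + 5.11*m^2 + 0.52*m + 5.48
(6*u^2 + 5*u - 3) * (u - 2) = 6*u^3 - 7*u^2 - 13*u + 6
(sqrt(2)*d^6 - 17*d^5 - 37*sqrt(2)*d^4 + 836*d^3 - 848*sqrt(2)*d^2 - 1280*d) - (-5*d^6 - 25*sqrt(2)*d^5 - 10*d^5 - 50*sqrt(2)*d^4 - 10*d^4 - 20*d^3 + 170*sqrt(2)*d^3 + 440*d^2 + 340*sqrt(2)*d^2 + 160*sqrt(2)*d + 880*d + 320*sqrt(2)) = sqrt(2)*d^6 + 5*d^6 - 7*d^5 + 25*sqrt(2)*d^5 + 10*d^4 + 13*sqrt(2)*d^4 - 170*sqrt(2)*d^3 + 856*d^3 - 1188*sqrt(2)*d^2 - 440*d^2 - 2160*d - 160*sqrt(2)*d - 320*sqrt(2)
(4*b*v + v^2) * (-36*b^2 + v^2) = -144*b^3*v - 36*b^2*v^2 + 4*b*v^3 + v^4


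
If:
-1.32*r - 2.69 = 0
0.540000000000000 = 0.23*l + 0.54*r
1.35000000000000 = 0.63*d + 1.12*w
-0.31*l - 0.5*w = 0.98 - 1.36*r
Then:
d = 23.34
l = 7.13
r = -2.04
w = -11.93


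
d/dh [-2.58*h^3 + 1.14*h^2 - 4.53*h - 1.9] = -7.74*h^2 + 2.28*h - 4.53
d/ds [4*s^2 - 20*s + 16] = 8*s - 20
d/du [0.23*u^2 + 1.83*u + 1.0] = 0.46*u + 1.83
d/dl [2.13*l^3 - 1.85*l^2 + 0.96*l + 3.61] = 6.39*l^2 - 3.7*l + 0.96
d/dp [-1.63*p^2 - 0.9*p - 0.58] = -3.26*p - 0.9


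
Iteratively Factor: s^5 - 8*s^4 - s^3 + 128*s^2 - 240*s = (s)*(s^4 - 8*s^3 - s^2 + 128*s - 240) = s*(s + 4)*(s^3 - 12*s^2 + 47*s - 60) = s*(s - 4)*(s + 4)*(s^2 - 8*s + 15) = s*(s - 5)*(s - 4)*(s + 4)*(s - 3)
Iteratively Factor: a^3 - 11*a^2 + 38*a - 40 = (a - 4)*(a^2 - 7*a + 10) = (a - 5)*(a - 4)*(a - 2)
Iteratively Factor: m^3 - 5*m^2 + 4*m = (m - 1)*(m^2 - 4*m) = (m - 4)*(m - 1)*(m)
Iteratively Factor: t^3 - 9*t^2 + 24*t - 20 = (t - 2)*(t^2 - 7*t + 10) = (t - 5)*(t - 2)*(t - 2)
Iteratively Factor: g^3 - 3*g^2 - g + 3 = (g - 3)*(g^2 - 1) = (g - 3)*(g - 1)*(g + 1)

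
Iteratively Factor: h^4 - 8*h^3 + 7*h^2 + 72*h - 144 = (h - 3)*(h^3 - 5*h^2 - 8*h + 48) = (h - 3)*(h + 3)*(h^2 - 8*h + 16) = (h - 4)*(h - 3)*(h + 3)*(h - 4)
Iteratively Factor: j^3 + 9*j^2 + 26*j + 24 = (j + 4)*(j^2 + 5*j + 6) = (j + 3)*(j + 4)*(j + 2)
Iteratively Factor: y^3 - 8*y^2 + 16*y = (y - 4)*(y^2 - 4*y) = y*(y - 4)*(y - 4)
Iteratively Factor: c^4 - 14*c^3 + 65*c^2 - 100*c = (c)*(c^3 - 14*c^2 + 65*c - 100) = c*(c - 5)*(c^2 - 9*c + 20) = c*(c - 5)*(c - 4)*(c - 5)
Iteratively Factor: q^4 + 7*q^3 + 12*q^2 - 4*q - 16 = (q + 2)*(q^3 + 5*q^2 + 2*q - 8) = (q - 1)*(q + 2)*(q^2 + 6*q + 8) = (q - 1)*(q + 2)^2*(q + 4)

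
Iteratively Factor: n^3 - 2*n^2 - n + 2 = (n - 2)*(n^2 - 1) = (n - 2)*(n - 1)*(n + 1)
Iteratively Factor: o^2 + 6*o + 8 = (o + 2)*(o + 4)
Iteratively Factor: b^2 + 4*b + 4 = (b + 2)*(b + 2)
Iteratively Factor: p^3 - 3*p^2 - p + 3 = (p - 3)*(p^2 - 1) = (p - 3)*(p + 1)*(p - 1)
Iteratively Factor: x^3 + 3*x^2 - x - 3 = (x + 3)*(x^2 - 1) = (x - 1)*(x + 3)*(x + 1)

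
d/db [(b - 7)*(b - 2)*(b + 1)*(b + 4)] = 4*b^3 - 12*b^2 - 54*b + 34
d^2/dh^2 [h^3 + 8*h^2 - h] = 6*h + 16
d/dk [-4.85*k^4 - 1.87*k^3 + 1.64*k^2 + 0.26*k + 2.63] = -19.4*k^3 - 5.61*k^2 + 3.28*k + 0.26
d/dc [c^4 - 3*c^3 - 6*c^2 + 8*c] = 4*c^3 - 9*c^2 - 12*c + 8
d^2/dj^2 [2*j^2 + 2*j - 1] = 4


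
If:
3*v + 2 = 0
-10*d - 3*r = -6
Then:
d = 3/5 - 3*r/10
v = -2/3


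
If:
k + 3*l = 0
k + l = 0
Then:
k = 0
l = 0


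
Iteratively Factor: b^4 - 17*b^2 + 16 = (b - 4)*(b^3 + 4*b^2 - b - 4) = (b - 4)*(b + 4)*(b^2 - 1) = (b - 4)*(b + 1)*(b + 4)*(b - 1)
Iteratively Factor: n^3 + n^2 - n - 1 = (n + 1)*(n^2 - 1) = (n - 1)*(n + 1)*(n + 1)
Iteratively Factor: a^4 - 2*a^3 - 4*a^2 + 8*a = (a - 2)*(a^3 - 4*a) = a*(a - 2)*(a^2 - 4) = a*(a - 2)*(a + 2)*(a - 2)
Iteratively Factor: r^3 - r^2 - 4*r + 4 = (r - 1)*(r^2 - 4) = (r - 1)*(r + 2)*(r - 2)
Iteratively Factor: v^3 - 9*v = (v + 3)*(v^2 - 3*v) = v*(v + 3)*(v - 3)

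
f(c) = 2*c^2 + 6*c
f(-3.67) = 4.92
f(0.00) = 0.00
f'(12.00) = 54.00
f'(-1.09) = 1.64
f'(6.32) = 31.28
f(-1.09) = -4.16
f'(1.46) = 11.84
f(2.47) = 27.02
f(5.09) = 82.36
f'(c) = 4*c + 6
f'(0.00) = 6.00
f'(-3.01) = -6.04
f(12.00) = 360.00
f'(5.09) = 26.36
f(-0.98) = -3.96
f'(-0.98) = 2.08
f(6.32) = 117.80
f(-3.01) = 0.06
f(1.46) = 13.02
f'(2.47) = 15.88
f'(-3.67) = -8.68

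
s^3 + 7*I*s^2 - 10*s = s*(s + 2*I)*(s + 5*I)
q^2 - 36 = (q - 6)*(q + 6)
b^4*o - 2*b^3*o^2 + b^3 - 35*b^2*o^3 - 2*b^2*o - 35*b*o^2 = b*(b - 7*o)*(b + 5*o)*(b*o + 1)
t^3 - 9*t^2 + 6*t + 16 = (t - 8)*(t - 2)*(t + 1)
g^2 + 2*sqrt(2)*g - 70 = (g - 5*sqrt(2))*(g + 7*sqrt(2))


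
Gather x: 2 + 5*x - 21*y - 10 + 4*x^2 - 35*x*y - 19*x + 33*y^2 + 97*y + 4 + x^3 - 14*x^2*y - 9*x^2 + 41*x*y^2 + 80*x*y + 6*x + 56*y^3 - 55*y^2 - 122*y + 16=x^3 + x^2*(-14*y - 5) + x*(41*y^2 + 45*y - 8) + 56*y^3 - 22*y^2 - 46*y + 12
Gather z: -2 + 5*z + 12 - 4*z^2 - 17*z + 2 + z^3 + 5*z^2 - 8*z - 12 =z^3 + z^2 - 20*z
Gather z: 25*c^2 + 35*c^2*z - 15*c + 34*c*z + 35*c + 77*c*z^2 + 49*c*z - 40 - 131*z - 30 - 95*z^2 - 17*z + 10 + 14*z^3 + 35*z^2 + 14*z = 25*c^2 + 20*c + 14*z^3 + z^2*(77*c - 60) + z*(35*c^2 + 83*c - 134) - 60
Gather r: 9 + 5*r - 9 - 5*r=0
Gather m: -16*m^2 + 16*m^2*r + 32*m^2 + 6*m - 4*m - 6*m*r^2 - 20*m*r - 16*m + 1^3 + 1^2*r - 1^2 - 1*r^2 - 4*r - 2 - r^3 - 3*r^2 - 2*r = m^2*(16*r + 16) + m*(-6*r^2 - 20*r - 14) - r^3 - 4*r^2 - 5*r - 2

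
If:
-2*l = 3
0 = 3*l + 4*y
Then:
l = -3/2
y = 9/8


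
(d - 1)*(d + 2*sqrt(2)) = d^2 - d + 2*sqrt(2)*d - 2*sqrt(2)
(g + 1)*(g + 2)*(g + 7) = g^3 + 10*g^2 + 23*g + 14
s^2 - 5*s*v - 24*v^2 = (s - 8*v)*(s + 3*v)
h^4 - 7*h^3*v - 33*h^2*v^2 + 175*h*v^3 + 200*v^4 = (h - 8*v)*(h - 5*v)*(h + v)*(h + 5*v)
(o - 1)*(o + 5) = o^2 + 4*o - 5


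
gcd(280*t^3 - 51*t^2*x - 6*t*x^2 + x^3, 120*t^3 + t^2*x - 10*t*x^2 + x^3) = 40*t^2 - 13*t*x + x^2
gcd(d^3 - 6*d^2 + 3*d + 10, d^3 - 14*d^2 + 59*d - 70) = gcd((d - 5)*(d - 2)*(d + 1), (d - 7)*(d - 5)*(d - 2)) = d^2 - 7*d + 10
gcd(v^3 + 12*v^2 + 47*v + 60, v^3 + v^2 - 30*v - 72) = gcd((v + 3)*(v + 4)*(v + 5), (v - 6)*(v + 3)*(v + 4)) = v^2 + 7*v + 12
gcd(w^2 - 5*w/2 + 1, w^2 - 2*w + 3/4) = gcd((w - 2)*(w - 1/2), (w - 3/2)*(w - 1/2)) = w - 1/2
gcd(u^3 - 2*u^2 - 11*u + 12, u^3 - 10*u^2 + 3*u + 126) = u + 3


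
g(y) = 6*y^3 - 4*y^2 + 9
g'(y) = 18*y^2 - 8*y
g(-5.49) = -1104.38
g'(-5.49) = 586.44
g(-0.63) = 5.91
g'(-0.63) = 12.18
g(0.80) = 9.51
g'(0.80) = 5.12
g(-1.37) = -13.94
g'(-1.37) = 44.74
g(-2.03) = -57.68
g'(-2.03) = 90.42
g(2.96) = 129.56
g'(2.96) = 134.03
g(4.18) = 377.32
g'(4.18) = 281.06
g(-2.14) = -68.12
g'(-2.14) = 99.55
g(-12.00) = -10935.00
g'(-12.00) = 2688.00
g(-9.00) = -4689.00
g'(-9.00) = 1530.00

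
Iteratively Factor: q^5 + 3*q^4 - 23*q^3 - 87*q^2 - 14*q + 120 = (q + 4)*(q^4 - q^3 - 19*q^2 - 11*q + 30) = (q - 1)*(q + 4)*(q^3 - 19*q - 30) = (q - 1)*(q + 2)*(q + 4)*(q^2 - 2*q - 15) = (q - 5)*(q - 1)*(q + 2)*(q + 4)*(q + 3)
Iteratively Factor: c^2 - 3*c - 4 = (c + 1)*(c - 4)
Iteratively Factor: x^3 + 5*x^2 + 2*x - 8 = (x + 2)*(x^2 + 3*x - 4) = (x + 2)*(x + 4)*(x - 1)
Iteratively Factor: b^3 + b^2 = (b)*(b^2 + b) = b^2*(b + 1)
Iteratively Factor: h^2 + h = (h + 1)*(h)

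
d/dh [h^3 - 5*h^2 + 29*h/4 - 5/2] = 3*h^2 - 10*h + 29/4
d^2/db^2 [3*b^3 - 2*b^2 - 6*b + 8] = 18*b - 4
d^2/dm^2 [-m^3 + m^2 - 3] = 2 - 6*m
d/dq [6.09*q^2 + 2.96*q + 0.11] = 12.18*q + 2.96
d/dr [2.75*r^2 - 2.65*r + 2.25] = 5.5*r - 2.65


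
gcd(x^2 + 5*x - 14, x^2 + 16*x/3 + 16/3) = 1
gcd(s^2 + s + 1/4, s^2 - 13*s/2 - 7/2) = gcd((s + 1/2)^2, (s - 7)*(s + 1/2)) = s + 1/2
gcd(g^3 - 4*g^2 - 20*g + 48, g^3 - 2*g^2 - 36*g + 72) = g^2 - 8*g + 12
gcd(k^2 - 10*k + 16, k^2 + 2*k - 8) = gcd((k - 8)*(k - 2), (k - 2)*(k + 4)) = k - 2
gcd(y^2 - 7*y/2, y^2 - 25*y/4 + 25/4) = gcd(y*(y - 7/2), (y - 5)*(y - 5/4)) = 1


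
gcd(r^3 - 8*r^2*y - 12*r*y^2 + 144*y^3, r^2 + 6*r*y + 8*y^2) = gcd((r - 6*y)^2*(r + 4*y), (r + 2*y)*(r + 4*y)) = r + 4*y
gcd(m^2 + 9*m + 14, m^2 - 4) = m + 2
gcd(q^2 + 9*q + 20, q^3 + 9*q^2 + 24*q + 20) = q + 5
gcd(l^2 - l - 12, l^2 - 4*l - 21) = l + 3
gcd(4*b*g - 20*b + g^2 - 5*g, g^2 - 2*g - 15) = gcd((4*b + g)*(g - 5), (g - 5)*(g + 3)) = g - 5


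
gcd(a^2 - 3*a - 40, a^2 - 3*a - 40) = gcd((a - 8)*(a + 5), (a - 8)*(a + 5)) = a^2 - 3*a - 40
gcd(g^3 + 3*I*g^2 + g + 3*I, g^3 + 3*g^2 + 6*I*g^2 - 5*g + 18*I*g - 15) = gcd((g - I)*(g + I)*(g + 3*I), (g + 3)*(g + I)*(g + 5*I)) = g + I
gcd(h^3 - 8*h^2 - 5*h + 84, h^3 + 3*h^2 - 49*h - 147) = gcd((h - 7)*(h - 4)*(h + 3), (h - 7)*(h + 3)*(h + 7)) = h^2 - 4*h - 21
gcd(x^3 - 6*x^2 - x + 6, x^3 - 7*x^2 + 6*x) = x^2 - 7*x + 6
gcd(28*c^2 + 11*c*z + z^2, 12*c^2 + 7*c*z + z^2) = 4*c + z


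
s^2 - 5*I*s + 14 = (s - 7*I)*(s + 2*I)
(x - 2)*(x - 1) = x^2 - 3*x + 2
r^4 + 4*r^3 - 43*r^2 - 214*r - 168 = (r - 7)*(r + 1)*(r + 4)*(r + 6)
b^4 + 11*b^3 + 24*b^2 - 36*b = b*(b - 1)*(b + 6)^2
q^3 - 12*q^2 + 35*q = q*(q - 7)*(q - 5)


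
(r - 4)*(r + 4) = r^2 - 16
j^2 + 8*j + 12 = (j + 2)*(j + 6)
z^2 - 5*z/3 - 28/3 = (z - 4)*(z + 7/3)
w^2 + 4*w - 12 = (w - 2)*(w + 6)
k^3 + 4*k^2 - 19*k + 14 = (k - 2)*(k - 1)*(k + 7)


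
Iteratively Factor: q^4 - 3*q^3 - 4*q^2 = (q + 1)*(q^3 - 4*q^2) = (q - 4)*(q + 1)*(q^2) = q*(q - 4)*(q + 1)*(q)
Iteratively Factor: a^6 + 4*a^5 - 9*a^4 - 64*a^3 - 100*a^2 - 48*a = (a + 3)*(a^5 + a^4 - 12*a^3 - 28*a^2 - 16*a) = a*(a + 3)*(a^4 + a^3 - 12*a^2 - 28*a - 16) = a*(a + 1)*(a + 3)*(a^3 - 12*a - 16) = a*(a - 4)*(a + 1)*(a + 3)*(a^2 + 4*a + 4) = a*(a - 4)*(a + 1)*(a + 2)*(a + 3)*(a + 2)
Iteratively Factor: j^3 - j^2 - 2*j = (j + 1)*(j^2 - 2*j) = j*(j + 1)*(j - 2)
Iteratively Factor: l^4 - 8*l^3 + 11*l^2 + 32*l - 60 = (l - 2)*(l^3 - 6*l^2 - l + 30) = (l - 5)*(l - 2)*(l^2 - l - 6) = (l - 5)*(l - 2)*(l + 2)*(l - 3)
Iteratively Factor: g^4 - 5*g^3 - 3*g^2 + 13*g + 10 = (g - 5)*(g^3 - 3*g - 2) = (g - 5)*(g - 2)*(g^2 + 2*g + 1) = (g - 5)*(g - 2)*(g + 1)*(g + 1)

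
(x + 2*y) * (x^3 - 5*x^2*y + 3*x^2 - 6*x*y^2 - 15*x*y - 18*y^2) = x^4 - 3*x^3*y + 3*x^3 - 16*x^2*y^2 - 9*x^2*y - 12*x*y^3 - 48*x*y^2 - 36*y^3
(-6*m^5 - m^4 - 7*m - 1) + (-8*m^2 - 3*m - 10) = -6*m^5 - m^4 - 8*m^2 - 10*m - 11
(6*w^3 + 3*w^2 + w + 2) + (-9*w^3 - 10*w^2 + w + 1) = -3*w^3 - 7*w^2 + 2*w + 3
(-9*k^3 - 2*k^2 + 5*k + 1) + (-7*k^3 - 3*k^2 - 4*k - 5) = -16*k^3 - 5*k^2 + k - 4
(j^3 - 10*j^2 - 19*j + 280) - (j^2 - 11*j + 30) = j^3 - 11*j^2 - 8*j + 250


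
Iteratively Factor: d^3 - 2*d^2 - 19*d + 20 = (d - 5)*(d^2 + 3*d - 4) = (d - 5)*(d + 4)*(d - 1)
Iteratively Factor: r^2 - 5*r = (r - 5)*(r)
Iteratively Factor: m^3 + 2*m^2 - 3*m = (m)*(m^2 + 2*m - 3) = m*(m - 1)*(m + 3)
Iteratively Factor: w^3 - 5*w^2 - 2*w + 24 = (w - 4)*(w^2 - w - 6) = (w - 4)*(w - 3)*(w + 2)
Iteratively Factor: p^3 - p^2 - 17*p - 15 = (p + 1)*(p^2 - 2*p - 15) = (p + 1)*(p + 3)*(p - 5)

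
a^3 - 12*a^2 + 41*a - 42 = (a - 7)*(a - 3)*(a - 2)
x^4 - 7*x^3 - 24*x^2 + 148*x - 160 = (x - 8)*(x - 2)^2*(x + 5)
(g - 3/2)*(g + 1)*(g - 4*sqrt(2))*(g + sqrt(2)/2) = g^4 - 7*sqrt(2)*g^3/2 - g^3/2 - 11*g^2/2 + 7*sqrt(2)*g^2/4 + 2*g + 21*sqrt(2)*g/4 + 6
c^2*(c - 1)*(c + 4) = c^4 + 3*c^3 - 4*c^2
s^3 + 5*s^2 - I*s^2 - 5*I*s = s*(s + 5)*(s - I)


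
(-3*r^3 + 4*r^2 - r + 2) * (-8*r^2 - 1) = 24*r^5 - 32*r^4 + 11*r^3 - 20*r^2 + r - 2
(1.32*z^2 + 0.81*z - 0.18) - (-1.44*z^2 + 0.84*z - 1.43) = 2.76*z^2 - 0.0299999999999999*z + 1.25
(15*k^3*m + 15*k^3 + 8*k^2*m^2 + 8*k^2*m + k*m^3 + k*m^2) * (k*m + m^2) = 15*k^4*m^2 + 15*k^4*m + 23*k^3*m^3 + 23*k^3*m^2 + 9*k^2*m^4 + 9*k^2*m^3 + k*m^5 + k*m^4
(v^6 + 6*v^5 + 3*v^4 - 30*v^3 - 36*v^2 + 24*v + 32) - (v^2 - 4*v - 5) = v^6 + 6*v^5 + 3*v^4 - 30*v^3 - 37*v^2 + 28*v + 37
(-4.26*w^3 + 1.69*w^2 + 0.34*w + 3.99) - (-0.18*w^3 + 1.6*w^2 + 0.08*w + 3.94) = -4.08*w^3 + 0.0899999999999999*w^2 + 0.26*w + 0.0500000000000003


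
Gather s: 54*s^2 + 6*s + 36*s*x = 54*s^2 + s*(36*x + 6)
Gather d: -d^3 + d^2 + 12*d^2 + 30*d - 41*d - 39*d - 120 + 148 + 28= -d^3 + 13*d^2 - 50*d + 56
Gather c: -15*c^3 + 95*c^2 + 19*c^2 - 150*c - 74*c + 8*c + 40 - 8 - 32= -15*c^3 + 114*c^2 - 216*c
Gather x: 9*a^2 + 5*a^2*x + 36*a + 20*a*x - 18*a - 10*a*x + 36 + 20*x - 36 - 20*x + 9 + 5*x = 9*a^2 + 18*a + x*(5*a^2 + 10*a + 5) + 9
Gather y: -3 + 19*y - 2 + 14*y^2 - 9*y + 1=14*y^2 + 10*y - 4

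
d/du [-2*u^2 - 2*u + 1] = -4*u - 2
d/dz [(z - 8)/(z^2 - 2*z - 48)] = -1/(z^2 + 12*z + 36)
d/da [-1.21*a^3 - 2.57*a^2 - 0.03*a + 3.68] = -3.63*a^2 - 5.14*a - 0.03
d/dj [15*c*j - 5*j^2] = 15*c - 10*j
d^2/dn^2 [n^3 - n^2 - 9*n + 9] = 6*n - 2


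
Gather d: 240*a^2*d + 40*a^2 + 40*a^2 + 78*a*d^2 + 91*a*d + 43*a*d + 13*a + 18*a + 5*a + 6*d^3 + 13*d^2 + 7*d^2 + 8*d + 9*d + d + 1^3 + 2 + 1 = 80*a^2 + 36*a + 6*d^3 + d^2*(78*a + 20) + d*(240*a^2 + 134*a + 18) + 4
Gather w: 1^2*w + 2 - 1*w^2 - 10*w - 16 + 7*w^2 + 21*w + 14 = 6*w^2 + 12*w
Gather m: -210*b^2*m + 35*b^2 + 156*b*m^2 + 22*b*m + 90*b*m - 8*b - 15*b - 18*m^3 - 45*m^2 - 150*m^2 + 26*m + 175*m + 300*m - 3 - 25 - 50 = 35*b^2 - 23*b - 18*m^3 + m^2*(156*b - 195) + m*(-210*b^2 + 112*b + 501) - 78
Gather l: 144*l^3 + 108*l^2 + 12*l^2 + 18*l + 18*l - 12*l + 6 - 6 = 144*l^3 + 120*l^2 + 24*l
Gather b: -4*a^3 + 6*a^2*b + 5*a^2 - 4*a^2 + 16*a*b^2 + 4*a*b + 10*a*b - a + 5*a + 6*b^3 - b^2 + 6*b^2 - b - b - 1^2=-4*a^3 + a^2 + 4*a + 6*b^3 + b^2*(16*a + 5) + b*(6*a^2 + 14*a - 2) - 1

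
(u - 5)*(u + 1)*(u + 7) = u^3 + 3*u^2 - 33*u - 35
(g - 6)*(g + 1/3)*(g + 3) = g^3 - 8*g^2/3 - 19*g - 6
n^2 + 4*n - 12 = (n - 2)*(n + 6)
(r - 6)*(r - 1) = r^2 - 7*r + 6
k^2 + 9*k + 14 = (k + 2)*(k + 7)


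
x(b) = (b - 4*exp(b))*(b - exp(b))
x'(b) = (1 - 4*exp(b))*(b - exp(b)) + (1 - exp(b))*(b - 4*exp(b)) = -5*b*exp(b) + 2*b + 8*exp(2*b) - 5*exp(b)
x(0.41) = 6.16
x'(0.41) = 8.36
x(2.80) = 859.32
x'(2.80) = 1856.56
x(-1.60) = 4.34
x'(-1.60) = -2.27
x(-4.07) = 16.91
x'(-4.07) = -7.88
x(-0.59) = 3.21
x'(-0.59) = 0.14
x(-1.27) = 3.71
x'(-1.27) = -1.53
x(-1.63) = 4.41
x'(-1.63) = -2.34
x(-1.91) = 5.15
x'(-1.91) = -2.97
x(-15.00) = 225.00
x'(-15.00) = -30.00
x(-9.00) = 81.01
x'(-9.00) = -18.00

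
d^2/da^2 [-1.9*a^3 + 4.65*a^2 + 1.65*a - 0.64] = 9.3 - 11.4*a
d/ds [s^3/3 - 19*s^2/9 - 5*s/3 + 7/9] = s^2 - 38*s/9 - 5/3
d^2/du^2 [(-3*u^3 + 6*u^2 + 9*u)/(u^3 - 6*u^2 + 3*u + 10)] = 12*(-2*u^3 + 15*u^2 - 45*u + 55)/(u^6 - 21*u^5 + 177*u^4 - 763*u^3 + 1770*u^2 - 2100*u + 1000)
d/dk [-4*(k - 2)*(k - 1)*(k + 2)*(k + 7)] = -16*k^3 - 72*k^2 + 88*k + 96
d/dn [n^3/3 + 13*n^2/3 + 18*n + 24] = n^2 + 26*n/3 + 18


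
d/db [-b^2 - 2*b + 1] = -2*b - 2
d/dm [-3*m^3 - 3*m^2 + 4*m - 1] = -9*m^2 - 6*m + 4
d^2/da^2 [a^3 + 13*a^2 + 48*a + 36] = 6*a + 26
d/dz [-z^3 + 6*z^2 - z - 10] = -3*z^2 + 12*z - 1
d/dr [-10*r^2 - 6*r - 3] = -20*r - 6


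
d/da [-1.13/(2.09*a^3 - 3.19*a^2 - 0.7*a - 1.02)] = (7.0851*a^2 - 7.2094*a - 0.791)/(-2.09*a^3 + 3.19*a^2 + 0.7*a + 1.02)^2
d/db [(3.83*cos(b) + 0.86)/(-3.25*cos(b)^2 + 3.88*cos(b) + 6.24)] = (12.4475*sin(b)^2 - 5.59*cos(b) - 33.0099)*sin(b)/(-3.25*cos(b)^2 + 3.88*cos(b) + 6.24)^2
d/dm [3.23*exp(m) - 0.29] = 3.23*exp(m)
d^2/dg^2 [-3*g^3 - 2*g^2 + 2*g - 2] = -18*g - 4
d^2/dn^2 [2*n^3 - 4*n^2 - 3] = 12*n - 8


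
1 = 1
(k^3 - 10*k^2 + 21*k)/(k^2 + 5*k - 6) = k*(k^2 - 10*k + 21)/(k^2 + 5*k - 6)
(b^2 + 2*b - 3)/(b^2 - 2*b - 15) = (b - 1)/(b - 5)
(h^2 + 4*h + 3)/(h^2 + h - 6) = (h + 1)/(h - 2)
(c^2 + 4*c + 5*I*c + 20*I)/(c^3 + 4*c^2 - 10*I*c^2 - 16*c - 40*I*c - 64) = (c + 5*I)/(c^2 - 10*I*c - 16)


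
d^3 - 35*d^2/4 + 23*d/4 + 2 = (d - 8)*(d - 1)*(d + 1/4)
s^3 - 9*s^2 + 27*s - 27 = (s - 3)^3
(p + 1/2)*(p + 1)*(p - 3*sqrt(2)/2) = p^3 - 3*sqrt(2)*p^2/2 + 3*p^2/2 - 9*sqrt(2)*p/4 + p/2 - 3*sqrt(2)/4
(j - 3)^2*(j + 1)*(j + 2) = j^4 - 3*j^3 - 7*j^2 + 15*j + 18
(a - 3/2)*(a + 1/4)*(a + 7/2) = a^3 + 9*a^2/4 - 19*a/4 - 21/16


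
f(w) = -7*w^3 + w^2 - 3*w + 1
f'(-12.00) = -3051.00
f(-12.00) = 12277.00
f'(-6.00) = -771.00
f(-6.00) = 1567.00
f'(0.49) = -7.06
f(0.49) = -1.05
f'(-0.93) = -23.02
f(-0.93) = 10.29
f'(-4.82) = -500.52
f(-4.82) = 822.55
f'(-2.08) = -98.01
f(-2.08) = 74.56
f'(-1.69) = -66.36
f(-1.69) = 42.71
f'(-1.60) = -59.96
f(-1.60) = 37.03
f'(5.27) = -575.69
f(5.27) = -1011.58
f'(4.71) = -459.45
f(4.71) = -722.36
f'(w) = -21*w^2 + 2*w - 3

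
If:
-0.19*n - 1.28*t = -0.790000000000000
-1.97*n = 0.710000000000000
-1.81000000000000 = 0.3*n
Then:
No Solution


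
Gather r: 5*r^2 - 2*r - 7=5*r^2 - 2*r - 7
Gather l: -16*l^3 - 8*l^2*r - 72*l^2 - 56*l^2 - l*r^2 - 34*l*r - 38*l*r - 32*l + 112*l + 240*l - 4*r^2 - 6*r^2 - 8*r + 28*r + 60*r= -16*l^3 + l^2*(-8*r - 128) + l*(-r^2 - 72*r + 320) - 10*r^2 + 80*r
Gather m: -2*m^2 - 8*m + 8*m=-2*m^2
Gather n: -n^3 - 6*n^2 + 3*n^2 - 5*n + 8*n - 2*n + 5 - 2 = -n^3 - 3*n^2 + n + 3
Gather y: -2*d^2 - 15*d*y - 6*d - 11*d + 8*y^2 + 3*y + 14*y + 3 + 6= -2*d^2 - 17*d + 8*y^2 + y*(17 - 15*d) + 9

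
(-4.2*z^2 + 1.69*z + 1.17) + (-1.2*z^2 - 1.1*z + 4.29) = -5.4*z^2 + 0.59*z + 5.46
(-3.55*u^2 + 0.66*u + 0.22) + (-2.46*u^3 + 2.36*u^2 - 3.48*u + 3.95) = -2.46*u^3 - 1.19*u^2 - 2.82*u + 4.17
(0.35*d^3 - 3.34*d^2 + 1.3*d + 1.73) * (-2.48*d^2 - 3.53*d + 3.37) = -0.868*d^5 + 7.0477*d^4 + 9.7457*d^3 - 20.1352*d^2 - 1.7259*d + 5.8301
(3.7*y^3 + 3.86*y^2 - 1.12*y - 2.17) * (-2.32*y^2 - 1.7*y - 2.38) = -8.584*y^5 - 15.2452*y^4 - 12.7696*y^3 - 2.2484*y^2 + 6.3546*y + 5.1646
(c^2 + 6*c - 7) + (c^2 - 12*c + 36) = 2*c^2 - 6*c + 29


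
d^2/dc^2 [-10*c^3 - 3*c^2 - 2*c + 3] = -60*c - 6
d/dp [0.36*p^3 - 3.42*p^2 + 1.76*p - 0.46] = 1.08*p^2 - 6.84*p + 1.76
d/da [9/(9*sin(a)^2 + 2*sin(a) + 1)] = -18*(9*sin(a) + 1)*cos(a)/(9*sin(a)^2 + 2*sin(a) + 1)^2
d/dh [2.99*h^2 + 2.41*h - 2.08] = 5.98*h + 2.41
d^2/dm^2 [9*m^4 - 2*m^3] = 12*m*(9*m - 1)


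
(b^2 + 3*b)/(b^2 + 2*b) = (b + 3)/(b + 2)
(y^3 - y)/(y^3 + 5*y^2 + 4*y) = (y - 1)/(y + 4)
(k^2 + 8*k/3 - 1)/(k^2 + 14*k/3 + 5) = (3*k - 1)/(3*k + 5)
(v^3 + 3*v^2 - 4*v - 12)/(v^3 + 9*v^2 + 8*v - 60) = (v^2 + 5*v + 6)/(v^2 + 11*v + 30)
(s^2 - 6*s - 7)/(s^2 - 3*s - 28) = (s + 1)/(s + 4)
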